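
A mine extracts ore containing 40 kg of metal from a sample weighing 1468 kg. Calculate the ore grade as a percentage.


Ore grade = (metal mass / ore mass) * 100
= (40 / 1468) * 100
= 0.0272479564 * 100
= 2.7248%

2.7248%


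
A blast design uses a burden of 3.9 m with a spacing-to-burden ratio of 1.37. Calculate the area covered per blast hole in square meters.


20.8377 m^2

First, find the spacing:
Spacing = burden * ratio = 3.9 * 1.37
= 5.343 m
Then, calculate the area:
Area = burden * spacing = 3.9 * 5.343
= 20.8377 m^2


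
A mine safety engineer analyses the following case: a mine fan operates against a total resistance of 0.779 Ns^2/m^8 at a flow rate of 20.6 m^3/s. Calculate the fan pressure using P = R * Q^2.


330.5764 Pa

Compute Q^2:
Q^2 = 20.6^2 = 424.36
Compute pressure:
P = R * Q^2 = 0.779 * 424.36
= 330.5764 Pa


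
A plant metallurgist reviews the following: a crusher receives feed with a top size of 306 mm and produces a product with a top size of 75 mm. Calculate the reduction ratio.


4.08

Reduction ratio = feed size / product size
= 306 / 75
= 4.08


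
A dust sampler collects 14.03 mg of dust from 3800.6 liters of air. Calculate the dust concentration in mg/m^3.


Convert liters to m^3: 1 m^3 = 1000 L
Concentration = mass / volume * 1000
= 14.03 / 3800.6 * 1000
= 0.003691522391 * 1000
= 3.6915 mg/m^3

3.6915 mg/m^3


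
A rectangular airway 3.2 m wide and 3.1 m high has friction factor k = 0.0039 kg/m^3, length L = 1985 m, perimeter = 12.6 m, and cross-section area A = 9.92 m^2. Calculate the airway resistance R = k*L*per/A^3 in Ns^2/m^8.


0.0999 Ns^2/m^8

Compute the numerator:
k * L * per = 0.0039 * 1985 * 12.6
= 97.5429
Compute the denominator:
A^3 = 9.92^3 = 976.191488
Resistance:
R = 97.5429 / 976.191488
= 0.0999 Ns^2/m^8


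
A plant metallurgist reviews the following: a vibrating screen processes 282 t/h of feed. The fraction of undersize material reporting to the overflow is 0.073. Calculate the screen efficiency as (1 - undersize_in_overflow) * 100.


Screen efficiency = (1 - fraction of undersize in overflow) * 100
= (1 - 0.073) * 100
= 0.927 * 100
= 92.7%

92.7%


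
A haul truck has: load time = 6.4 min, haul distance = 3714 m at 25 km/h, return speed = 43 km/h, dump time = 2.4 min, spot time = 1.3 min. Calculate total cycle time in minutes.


24.1959 min

Convert haul speed to m/min: 25 * 1000/60 = 416.6666667 m/min
Haul time = 3714 / 416.6666667 = 8.9136 min
Convert return speed to m/min: 43 * 1000/60 = 716.6666667 m/min
Return time = 3714 / 716.6666667 = 5.182325581 min
Total cycle time:
= 6.4 + 8.9136 + 2.4 + 5.182325581 + 1.3
= 24.1959 min


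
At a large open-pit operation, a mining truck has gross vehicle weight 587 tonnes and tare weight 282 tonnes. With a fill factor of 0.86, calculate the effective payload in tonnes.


262.3 tonnes

Maximum payload = gross - tare
= 587 - 282 = 305 tonnes
Effective payload = max payload * fill factor
= 305 * 0.86
= 262.3 tonnes


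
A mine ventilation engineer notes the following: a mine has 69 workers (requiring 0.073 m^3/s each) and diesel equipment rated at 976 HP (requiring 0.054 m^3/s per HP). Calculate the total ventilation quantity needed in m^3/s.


57.741 m^3/s

Airflow for workers:
Q_people = 69 * 0.073 = 5.037 m^3/s
Airflow for diesel equipment:
Q_diesel = 976 * 0.054 = 52.704 m^3/s
Total ventilation:
Q_total = 5.037 + 52.704
= 57.741 m^3/s


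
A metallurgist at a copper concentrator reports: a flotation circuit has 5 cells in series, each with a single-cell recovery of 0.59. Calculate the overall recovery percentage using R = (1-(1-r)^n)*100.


Complement of single-cell recovery:
1 - r = 1 - 0.59 = 0.41
Raise to power n:
(1 - r)^5 = 0.41^5 = 0.0115856201
Overall recovery:
R = (1 - 0.0115856201) * 100
= 98.8414%

98.8414%


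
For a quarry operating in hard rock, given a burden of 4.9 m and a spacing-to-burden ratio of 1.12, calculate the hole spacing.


5.488 m

Spacing = burden * ratio
= 4.9 * 1.12
= 5.488 m


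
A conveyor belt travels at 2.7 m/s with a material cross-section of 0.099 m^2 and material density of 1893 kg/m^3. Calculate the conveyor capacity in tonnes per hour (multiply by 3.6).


Volumetric flow = speed * area
= 2.7 * 0.099 = 0.2673 m^3/s
Mass flow = volumetric * density
= 0.2673 * 1893 = 505.9989 kg/s
Convert to t/h: multiply by 3.6
Capacity = 505.9989 * 3.6
= 1821.596 t/h

1821.596 t/h


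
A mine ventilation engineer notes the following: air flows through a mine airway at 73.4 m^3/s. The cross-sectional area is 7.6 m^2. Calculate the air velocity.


Velocity = flow rate / cross-sectional area
= 73.4 / 7.6
= 9.6579 m/s

9.6579 m/s


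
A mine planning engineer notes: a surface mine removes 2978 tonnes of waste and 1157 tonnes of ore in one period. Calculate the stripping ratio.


Stripping ratio = waste tonnage / ore tonnage
= 2978 / 1157
= 2.5739

2.5739


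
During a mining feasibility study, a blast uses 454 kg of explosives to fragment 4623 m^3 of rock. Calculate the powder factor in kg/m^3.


0.0982 kg/m^3

Powder factor = explosive mass / rock volume
= 454 / 4623
= 0.0982 kg/m^3


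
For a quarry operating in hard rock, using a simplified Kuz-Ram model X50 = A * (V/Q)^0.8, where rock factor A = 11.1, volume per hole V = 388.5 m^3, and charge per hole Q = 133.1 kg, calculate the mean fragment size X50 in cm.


Compute V/Q:
V/Q = 388.5 / 133.1 = 2.918858002
Raise to the power 0.8:
(V/Q)^0.8 = 2.918858002^0.8 = 2.355973353
Multiply by A:
X50 = 11.1 * 2.355973353
= 26.1513 cm

26.1513 cm


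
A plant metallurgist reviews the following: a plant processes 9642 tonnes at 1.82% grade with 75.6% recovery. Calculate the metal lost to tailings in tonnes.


42.8182 tonnes

Total metal in feed:
= 9642 * 1.82 / 100 = 175.4844 tonnes
Metal recovered:
= 175.4844 * 75.6 / 100 = 132.6662064 tonnes
Metal lost to tailings:
= 175.4844 - 132.6662064
= 42.8182 tonnes


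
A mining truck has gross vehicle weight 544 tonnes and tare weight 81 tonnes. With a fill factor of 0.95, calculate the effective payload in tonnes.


439.85 tonnes

Maximum payload = gross - tare
= 544 - 81 = 463 tonnes
Effective payload = max payload * fill factor
= 463 * 0.95
= 439.85 tonnes


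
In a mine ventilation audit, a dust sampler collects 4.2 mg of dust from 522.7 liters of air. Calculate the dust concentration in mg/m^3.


Convert liters to m^3: 1 m^3 = 1000 L
Concentration = mass / volume * 1000
= 4.2 / 522.7 * 1000
= 0.008035201837 * 1000
= 8.0352 mg/m^3

8.0352 mg/m^3


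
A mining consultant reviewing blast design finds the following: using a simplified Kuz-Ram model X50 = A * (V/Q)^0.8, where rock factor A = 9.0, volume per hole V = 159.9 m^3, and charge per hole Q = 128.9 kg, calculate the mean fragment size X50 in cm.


10.6935 cm

Compute V/Q:
V/Q = 159.9 / 128.9 = 1.240496509
Raise to the power 0.8:
(V/Q)^0.8 = 1.240496509^0.8 = 1.18816413
Multiply by A:
X50 = 9.0 * 1.18816413
= 10.6935 cm


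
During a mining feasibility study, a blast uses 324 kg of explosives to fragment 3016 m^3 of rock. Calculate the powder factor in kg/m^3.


0.1074 kg/m^3

Powder factor = explosive mass / rock volume
= 324 / 3016
= 0.1074 kg/m^3


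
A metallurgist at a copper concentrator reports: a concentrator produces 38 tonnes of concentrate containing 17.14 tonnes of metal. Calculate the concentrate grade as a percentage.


Grade = (metal in concentrate / concentrate mass) * 100
= (17.14 / 38) * 100
= 0.4510526316 * 100
= 45.1053%

45.1053%


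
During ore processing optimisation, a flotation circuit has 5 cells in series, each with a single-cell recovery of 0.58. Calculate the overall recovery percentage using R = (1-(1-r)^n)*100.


98.6931%

Complement of single-cell recovery:
1 - r = 1 - 0.58 = 0.42
Raise to power n:
(1 - r)^5 = 0.42^5 = 0.0130691232
Overall recovery:
R = (1 - 0.0130691232) * 100
= 98.6931%


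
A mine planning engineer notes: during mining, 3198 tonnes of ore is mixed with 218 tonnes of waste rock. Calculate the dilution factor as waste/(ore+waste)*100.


6.3817%

Total material = ore + waste
= 3198 + 218 = 3416 tonnes
Dilution = waste / total * 100
= 218 / 3416 * 100
= 0.06381733021 * 100
= 6.3817%


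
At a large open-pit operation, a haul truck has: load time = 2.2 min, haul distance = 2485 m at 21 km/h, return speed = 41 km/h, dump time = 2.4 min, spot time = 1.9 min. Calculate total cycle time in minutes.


17.2366 min

Convert haul speed to m/min: 21 * 1000/60 = 350 m/min
Haul time = 2485 / 350 = 7.1 min
Convert return speed to m/min: 41 * 1000/60 = 683.3333333 m/min
Return time = 2485 / 683.3333333 = 3.636585366 min
Total cycle time:
= 2.2 + 7.1 + 2.4 + 3.636585366 + 1.9
= 17.2366 min


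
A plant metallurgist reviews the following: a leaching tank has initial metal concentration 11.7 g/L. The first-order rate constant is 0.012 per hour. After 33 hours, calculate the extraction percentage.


Compute the exponent:
-k * t = -0.012 * 33 = -0.396
Remaining concentration:
C = 11.7 * exp(-0.396)
= 11.7 * 0.6730066959
= 7.874178342 g/L
Extracted = 11.7 - 7.874178342 = 3.825821658 g/L
Extraction % = 3.825821658 / 11.7 * 100
= 32.6993%

32.6993%


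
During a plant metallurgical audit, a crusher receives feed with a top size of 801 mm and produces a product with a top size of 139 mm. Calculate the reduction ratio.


5.7626

Reduction ratio = feed size / product size
= 801 / 139
= 5.7626


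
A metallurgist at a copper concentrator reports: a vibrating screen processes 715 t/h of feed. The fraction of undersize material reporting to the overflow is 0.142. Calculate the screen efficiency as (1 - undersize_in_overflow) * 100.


85.8%

Screen efficiency = (1 - fraction of undersize in overflow) * 100
= (1 - 0.142) * 100
= 0.858 * 100
= 85.8%


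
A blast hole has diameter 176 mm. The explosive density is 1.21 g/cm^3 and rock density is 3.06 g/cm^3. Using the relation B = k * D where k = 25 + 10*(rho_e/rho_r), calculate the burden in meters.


5.0959 m

First, compute k:
rho_e / rho_r = 1.21 / 3.06 = 0.3954248366
k = 25 + 10 * 0.3954248366 = 28.95424837
Then, compute burden:
B = k * D / 1000 = 28.95424837 * 176 / 1000
= 5095.947712 / 1000
= 5.0959 m


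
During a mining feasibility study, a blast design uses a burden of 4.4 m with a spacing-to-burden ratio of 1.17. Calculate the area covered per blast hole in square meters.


22.6512 m^2

First, find the spacing:
Spacing = burden * ratio = 4.4 * 1.17
= 5.148 m
Then, calculate the area:
Area = burden * spacing = 4.4 * 5.148
= 22.6512 m^2


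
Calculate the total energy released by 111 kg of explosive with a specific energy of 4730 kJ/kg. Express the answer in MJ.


Energy = mass * specific_energy / 1000
= 111 * 4730 / 1000
= 525030 / 1000
= 525.03 MJ

525.03 MJ


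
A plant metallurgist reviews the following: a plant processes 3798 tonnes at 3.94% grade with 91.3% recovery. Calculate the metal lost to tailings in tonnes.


Total metal in feed:
= 3798 * 3.94 / 100 = 149.6412 tonnes
Metal recovered:
= 149.6412 * 91.3 / 100 = 136.6224156 tonnes
Metal lost to tailings:
= 149.6412 - 136.6224156
= 13.0188 tonnes

13.0188 tonnes


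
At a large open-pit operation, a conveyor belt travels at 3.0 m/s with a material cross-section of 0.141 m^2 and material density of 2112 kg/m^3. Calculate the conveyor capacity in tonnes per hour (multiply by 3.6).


3216.1536 t/h

Volumetric flow = speed * area
= 3.0 * 0.141 = 0.423 m^3/s
Mass flow = volumetric * density
= 0.423 * 2112 = 893.376 kg/s
Convert to t/h: multiply by 3.6
Capacity = 893.376 * 3.6
= 3216.1536 t/h


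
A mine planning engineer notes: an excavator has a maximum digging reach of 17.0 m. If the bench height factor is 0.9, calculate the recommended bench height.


15.3 m

Bench height = reach * factor
= 17.0 * 0.9
= 15.3 m


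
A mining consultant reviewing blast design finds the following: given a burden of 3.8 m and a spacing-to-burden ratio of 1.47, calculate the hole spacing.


5.586 m

Spacing = burden * ratio
= 3.8 * 1.47
= 5.586 m


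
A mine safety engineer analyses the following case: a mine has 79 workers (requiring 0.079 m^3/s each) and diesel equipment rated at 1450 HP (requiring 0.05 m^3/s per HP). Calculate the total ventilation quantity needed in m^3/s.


Airflow for workers:
Q_people = 79 * 0.079 = 6.241 m^3/s
Airflow for diesel equipment:
Q_diesel = 1450 * 0.05 = 72.5 m^3/s
Total ventilation:
Q_total = 6.241 + 72.5
= 78.741 m^3/s

78.741 m^3/s


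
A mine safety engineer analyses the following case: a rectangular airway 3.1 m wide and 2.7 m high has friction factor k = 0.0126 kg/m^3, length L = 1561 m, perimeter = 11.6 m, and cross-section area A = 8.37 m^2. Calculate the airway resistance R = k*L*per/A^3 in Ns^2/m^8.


Compute the numerator:
k * L * per = 0.0126 * 1561 * 11.6
= 228.15576
Compute the denominator:
A^3 = 8.37^3 = 586.376253
Resistance:
R = 228.15576 / 586.376253
= 0.3891 Ns^2/m^8

0.3891 Ns^2/m^8


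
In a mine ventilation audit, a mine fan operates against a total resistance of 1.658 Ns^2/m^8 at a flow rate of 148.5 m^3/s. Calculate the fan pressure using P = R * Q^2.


36562.6305 Pa

Compute Q^2:
Q^2 = 148.5^2 = 22052.25
Compute pressure:
P = R * Q^2 = 1.658 * 22052.25
= 36562.6305 Pa


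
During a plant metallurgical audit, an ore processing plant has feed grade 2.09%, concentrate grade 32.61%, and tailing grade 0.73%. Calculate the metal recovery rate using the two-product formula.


66.5618%

Using the two-product formula:
R = 100 * c * (f - t) / (f * (c - t))
Numerator = 100 * 32.61 * (2.09 - 0.73)
= 100 * 32.61 * 1.36
= 4434.96
Denominator = 2.09 * (32.61 - 0.73)
= 2.09 * 31.88
= 66.6292
R = 4434.96 / 66.6292
= 66.5618%


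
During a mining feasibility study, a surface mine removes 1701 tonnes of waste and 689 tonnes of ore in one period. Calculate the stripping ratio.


2.4688

Stripping ratio = waste tonnage / ore tonnage
= 1701 / 689
= 2.4688


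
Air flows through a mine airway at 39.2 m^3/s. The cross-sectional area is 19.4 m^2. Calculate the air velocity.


2.0206 m/s

Velocity = flow rate / cross-sectional area
= 39.2 / 19.4
= 2.0206 m/s


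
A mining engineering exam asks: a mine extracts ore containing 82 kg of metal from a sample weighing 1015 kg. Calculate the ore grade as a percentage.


8.0788%

Ore grade = (metal mass / ore mass) * 100
= (82 / 1015) * 100
= 0.08078817734 * 100
= 8.0788%


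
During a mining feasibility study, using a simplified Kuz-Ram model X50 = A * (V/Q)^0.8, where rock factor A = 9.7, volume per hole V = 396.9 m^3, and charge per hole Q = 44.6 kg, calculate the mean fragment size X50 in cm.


55.7505 cm

Compute V/Q:
V/Q = 396.9 / 44.6 = 8.899103139
Raise to the power 0.8:
(V/Q)^0.8 = 8.899103139^0.8 = 5.747473693
Multiply by A:
X50 = 9.7 * 5.747473693
= 55.7505 cm


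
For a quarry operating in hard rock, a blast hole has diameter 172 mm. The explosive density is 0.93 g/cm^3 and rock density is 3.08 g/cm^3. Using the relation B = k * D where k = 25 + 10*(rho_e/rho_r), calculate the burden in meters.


First, compute k:
rho_e / rho_r = 0.93 / 3.08 = 0.3019480519
k = 25 + 10 * 0.3019480519 = 28.01948052
Then, compute burden:
B = k * D / 1000 = 28.01948052 * 172 / 1000
= 4819.350649 / 1000
= 4.8194 m

4.8194 m


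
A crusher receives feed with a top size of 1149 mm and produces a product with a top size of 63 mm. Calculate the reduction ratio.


18.2381

Reduction ratio = feed size / product size
= 1149 / 63
= 18.2381


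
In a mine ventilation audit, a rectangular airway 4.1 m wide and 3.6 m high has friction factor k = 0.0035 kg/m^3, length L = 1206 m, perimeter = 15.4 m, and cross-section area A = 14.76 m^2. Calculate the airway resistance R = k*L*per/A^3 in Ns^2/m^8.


0.0202 Ns^2/m^8

Compute the numerator:
k * L * per = 0.0035 * 1206 * 15.4
= 65.0034
Compute the denominator:
A^3 = 14.76^3 = 3215.578176
Resistance:
R = 65.0034 / 3215.578176
= 0.0202 Ns^2/m^8


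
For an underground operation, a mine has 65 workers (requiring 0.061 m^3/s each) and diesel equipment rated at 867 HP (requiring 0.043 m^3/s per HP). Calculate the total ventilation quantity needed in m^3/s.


41.246 m^3/s

Airflow for workers:
Q_people = 65 * 0.061 = 3.965 m^3/s
Airflow for diesel equipment:
Q_diesel = 867 * 0.043 = 37.281 m^3/s
Total ventilation:
Q_total = 3.965 + 37.281
= 41.246 m^3/s


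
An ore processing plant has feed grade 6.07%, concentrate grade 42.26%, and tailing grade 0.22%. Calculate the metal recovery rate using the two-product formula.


Using the two-product formula:
R = 100 * c * (f - t) / (f * (c - t))
Numerator = 100 * 42.26 * (6.07 - 0.22)
= 100 * 42.26 * 5.85
= 24722.1
Denominator = 6.07 * (42.26 - 0.22)
= 6.07 * 42.04
= 255.1828
R = 24722.1 / 255.1828
= 96.88%

96.88%


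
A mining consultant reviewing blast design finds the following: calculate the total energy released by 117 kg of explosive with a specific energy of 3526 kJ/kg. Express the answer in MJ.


412.542 MJ

Energy = mass * specific_energy / 1000
= 117 * 3526 / 1000
= 412542 / 1000
= 412.542 MJ


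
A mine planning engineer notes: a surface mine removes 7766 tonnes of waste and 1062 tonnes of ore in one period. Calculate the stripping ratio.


7.3126

Stripping ratio = waste tonnage / ore tonnage
= 7766 / 1062
= 7.3126


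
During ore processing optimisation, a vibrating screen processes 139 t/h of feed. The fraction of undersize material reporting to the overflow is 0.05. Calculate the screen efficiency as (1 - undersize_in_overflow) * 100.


Screen efficiency = (1 - fraction of undersize in overflow) * 100
= (1 - 0.05) * 100
= 0.95 * 100
= 95.0%

95.0%


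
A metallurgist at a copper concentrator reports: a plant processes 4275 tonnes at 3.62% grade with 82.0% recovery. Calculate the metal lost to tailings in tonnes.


Total metal in feed:
= 4275 * 3.62 / 100 = 154.755 tonnes
Metal recovered:
= 154.755 * 82.0 / 100 = 126.8991 tonnes
Metal lost to tailings:
= 154.755 - 126.8991
= 27.8559 tonnes

27.8559 tonnes


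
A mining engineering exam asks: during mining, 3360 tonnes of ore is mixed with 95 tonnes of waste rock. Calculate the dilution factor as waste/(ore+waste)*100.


2.7496%

Total material = ore + waste
= 3360 + 95 = 3455 tonnes
Dilution = waste / total * 100
= 95 / 3455 * 100
= 0.02749638205 * 100
= 2.7496%


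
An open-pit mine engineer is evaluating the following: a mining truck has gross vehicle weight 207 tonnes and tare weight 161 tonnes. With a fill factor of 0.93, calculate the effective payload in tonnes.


Maximum payload = gross - tare
= 207 - 161 = 46 tonnes
Effective payload = max payload * fill factor
= 46 * 0.93
= 42.78 tonnes

42.78 tonnes


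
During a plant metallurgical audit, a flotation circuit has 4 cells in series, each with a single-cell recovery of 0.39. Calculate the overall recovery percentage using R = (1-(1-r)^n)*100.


Complement of single-cell recovery:
1 - r = 1 - 0.39 = 0.61
Raise to power n:
(1 - r)^4 = 0.61^4 = 0.13845841
Overall recovery:
R = (1 - 0.13845841) * 100
= 86.1542%

86.1542%


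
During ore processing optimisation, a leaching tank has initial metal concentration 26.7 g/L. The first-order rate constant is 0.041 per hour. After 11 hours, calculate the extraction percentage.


36.3009%

Compute the exponent:
-k * t = -0.041 * 11 = -0.451
Remaining concentration:
C = 26.7 * exp(-0.451)
= 26.7 * 0.6369908422
= 17.00765549 g/L
Extracted = 26.7 - 17.00765549 = 9.692344514 g/L
Extraction % = 9.692344514 / 26.7 * 100
= 36.3009%


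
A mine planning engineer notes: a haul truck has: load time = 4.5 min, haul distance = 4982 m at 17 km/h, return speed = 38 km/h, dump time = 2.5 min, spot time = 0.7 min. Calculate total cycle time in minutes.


Convert haul speed to m/min: 17 * 1000/60 = 283.3333333 m/min
Haul time = 4982 / 283.3333333 = 17.58352941 min
Convert return speed to m/min: 38 * 1000/60 = 633.3333333 m/min
Return time = 4982 / 633.3333333 = 7.866315789 min
Total cycle time:
= 4.5 + 17.58352941 + 2.5 + 7.866315789 + 0.7
= 33.1498 min

33.1498 min


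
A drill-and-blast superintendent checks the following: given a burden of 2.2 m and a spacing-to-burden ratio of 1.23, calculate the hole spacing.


2.706 m

Spacing = burden * ratio
= 2.2 * 1.23
= 2.706 m


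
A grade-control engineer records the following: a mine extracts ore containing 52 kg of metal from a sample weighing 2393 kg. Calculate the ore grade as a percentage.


Ore grade = (metal mass / ore mass) * 100
= (52 / 2393) * 100
= 0.02173004597 * 100
= 2.173%

2.173%


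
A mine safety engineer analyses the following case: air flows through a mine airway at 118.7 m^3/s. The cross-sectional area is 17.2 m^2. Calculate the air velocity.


6.9012 m/s

Velocity = flow rate / cross-sectional area
= 118.7 / 17.2
= 6.9012 m/s


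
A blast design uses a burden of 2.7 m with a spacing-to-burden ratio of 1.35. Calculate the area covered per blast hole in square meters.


First, find the spacing:
Spacing = burden * ratio = 2.7 * 1.35
= 3.645 m
Then, calculate the area:
Area = burden * spacing = 2.7 * 3.645
= 9.8415 m^2

9.8415 m^2


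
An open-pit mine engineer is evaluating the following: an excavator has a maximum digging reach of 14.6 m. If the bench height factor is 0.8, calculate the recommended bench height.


Bench height = reach * factor
= 14.6 * 0.8
= 11.68 m

11.68 m


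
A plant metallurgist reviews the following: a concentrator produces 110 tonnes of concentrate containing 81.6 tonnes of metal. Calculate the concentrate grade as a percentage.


74.1818%

Grade = (metal in concentrate / concentrate mass) * 100
= (81.6 / 110) * 100
= 0.7418181818 * 100
= 74.1818%


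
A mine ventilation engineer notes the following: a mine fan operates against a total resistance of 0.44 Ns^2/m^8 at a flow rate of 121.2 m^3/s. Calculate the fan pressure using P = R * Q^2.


Compute Q^2:
Q^2 = 121.2^2 = 14689.44
Compute pressure:
P = R * Q^2 = 0.44 * 14689.44
= 6463.3536 Pa

6463.3536 Pa


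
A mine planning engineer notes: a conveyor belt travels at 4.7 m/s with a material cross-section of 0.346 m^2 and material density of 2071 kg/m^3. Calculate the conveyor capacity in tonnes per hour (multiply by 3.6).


Volumetric flow = speed * area
= 4.7 * 0.346 = 1.6262 m^3/s
Mass flow = volumetric * density
= 1.6262 * 2071 = 3367.8602 kg/s
Convert to t/h: multiply by 3.6
Capacity = 3367.8602 * 3.6
= 12124.2967 t/h

12124.2967 t/h


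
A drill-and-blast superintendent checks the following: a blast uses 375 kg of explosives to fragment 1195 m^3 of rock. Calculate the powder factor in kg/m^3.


Powder factor = explosive mass / rock volume
= 375 / 1195
= 0.3138 kg/m^3

0.3138 kg/m^3


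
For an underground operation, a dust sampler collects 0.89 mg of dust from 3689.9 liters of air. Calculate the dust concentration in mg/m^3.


Convert liters to m^3: 1 m^3 = 1000 L
Concentration = mass / volume * 1000
= 0.89 / 3689.9 * 1000
= 0.0002411989485 * 1000
= 0.2412 mg/m^3

0.2412 mg/m^3


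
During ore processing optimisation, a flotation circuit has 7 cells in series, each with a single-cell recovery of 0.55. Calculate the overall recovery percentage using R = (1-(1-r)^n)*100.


Complement of single-cell recovery:
1 - r = 1 - 0.55 = 0.45
Raise to power n:
(1 - r)^7 = 0.45^7 = 0.003736694531
Overall recovery:
R = (1 - 0.003736694531) * 100
= 99.6263%

99.6263%


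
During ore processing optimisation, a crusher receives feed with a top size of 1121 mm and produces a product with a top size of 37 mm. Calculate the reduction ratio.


Reduction ratio = feed size / product size
= 1121 / 37
= 30.2973

30.2973


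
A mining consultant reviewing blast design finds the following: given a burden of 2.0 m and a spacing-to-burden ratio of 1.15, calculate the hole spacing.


2.3 m

Spacing = burden * ratio
= 2.0 * 1.15
= 2.3 m


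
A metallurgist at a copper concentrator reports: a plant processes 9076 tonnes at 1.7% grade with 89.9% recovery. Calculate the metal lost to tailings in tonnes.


15.5835 tonnes

Total metal in feed:
= 9076 * 1.7 / 100 = 154.292 tonnes
Metal recovered:
= 154.292 * 89.9 / 100 = 138.708508 tonnes
Metal lost to tailings:
= 154.292 - 138.708508
= 15.5835 tonnes


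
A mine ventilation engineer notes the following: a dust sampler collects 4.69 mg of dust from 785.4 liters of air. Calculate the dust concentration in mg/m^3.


Convert liters to m^3: 1 m^3 = 1000 L
Concentration = mass / volume * 1000
= 4.69 / 785.4 * 1000
= 0.005971479501 * 1000
= 5.9715 mg/m^3

5.9715 mg/m^3


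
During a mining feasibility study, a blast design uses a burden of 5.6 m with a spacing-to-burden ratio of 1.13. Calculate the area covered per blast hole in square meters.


35.4368 m^2

First, find the spacing:
Spacing = burden * ratio = 5.6 * 1.13
= 6.328 m
Then, calculate the area:
Area = burden * spacing = 5.6 * 6.328
= 35.4368 m^2


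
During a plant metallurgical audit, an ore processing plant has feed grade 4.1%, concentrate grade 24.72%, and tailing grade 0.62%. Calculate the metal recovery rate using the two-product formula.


Using the two-product formula:
R = 100 * c * (f - t) / (f * (c - t))
Numerator = 100 * 24.72 * (4.1 - 0.62)
= 100 * 24.72 * 3.48
= 8602.56
Denominator = 4.1 * (24.72 - 0.62)
= 4.1 * 24.1
= 98.81
R = 8602.56 / 98.81
= 87.0616%

87.0616%


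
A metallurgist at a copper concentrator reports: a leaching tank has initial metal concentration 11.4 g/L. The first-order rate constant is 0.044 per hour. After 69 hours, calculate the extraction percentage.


95.1973%

Compute the exponent:
-k * t = -0.044 * 69 = -3.036
Remaining concentration:
C = 11.4 * exp(-3.036)
= 11.4 * 0.04802661224
= 0.5475033796 g/L
Extracted = 11.4 - 0.5475033796 = 10.85249662 g/L
Extraction % = 10.85249662 / 11.4 * 100
= 95.1973%


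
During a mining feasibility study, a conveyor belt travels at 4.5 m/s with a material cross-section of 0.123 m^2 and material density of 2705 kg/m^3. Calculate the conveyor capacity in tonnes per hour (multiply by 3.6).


Volumetric flow = speed * area
= 4.5 * 0.123 = 0.5535 m^3/s
Mass flow = volumetric * density
= 0.5535 * 2705 = 1497.2175 kg/s
Convert to t/h: multiply by 3.6
Capacity = 1497.2175 * 3.6
= 5389.983 t/h

5389.983 t/h


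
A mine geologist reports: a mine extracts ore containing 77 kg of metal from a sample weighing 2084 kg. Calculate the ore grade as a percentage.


Ore grade = (metal mass / ore mass) * 100
= (77 / 2084) * 100
= 0.03694817658 * 100
= 3.6948%

3.6948%


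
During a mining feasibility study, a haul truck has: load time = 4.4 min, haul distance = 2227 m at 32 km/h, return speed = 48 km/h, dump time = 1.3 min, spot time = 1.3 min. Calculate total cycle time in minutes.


Convert haul speed to m/min: 32 * 1000/60 = 533.3333333 m/min
Haul time = 2227 / 533.3333333 = 4.175625 min
Convert return speed to m/min: 48 * 1000/60 = 800 m/min
Return time = 2227 / 800 = 2.78375 min
Total cycle time:
= 4.4 + 4.175625 + 1.3 + 2.78375 + 1.3
= 13.9594 min

13.9594 min


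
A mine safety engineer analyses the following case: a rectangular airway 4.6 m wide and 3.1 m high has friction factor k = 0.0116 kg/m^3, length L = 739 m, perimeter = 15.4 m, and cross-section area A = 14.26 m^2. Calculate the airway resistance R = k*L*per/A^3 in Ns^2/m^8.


Compute the numerator:
k * L * per = 0.0116 * 739 * 15.4
= 132.01496
Compute the denominator:
A^3 = 14.26^3 = 2899.736776
Resistance:
R = 132.01496 / 2899.736776
= 0.0455 Ns^2/m^8

0.0455 Ns^2/m^8


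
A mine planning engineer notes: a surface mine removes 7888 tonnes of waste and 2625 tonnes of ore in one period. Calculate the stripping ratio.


Stripping ratio = waste tonnage / ore tonnage
= 7888 / 2625
= 3.005

3.005


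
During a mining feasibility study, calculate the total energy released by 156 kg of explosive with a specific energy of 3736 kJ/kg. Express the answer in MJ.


Energy = mass * specific_energy / 1000
= 156 * 3736 / 1000
= 582816 / 1000
= 582.816 MJ

582.816 MJ


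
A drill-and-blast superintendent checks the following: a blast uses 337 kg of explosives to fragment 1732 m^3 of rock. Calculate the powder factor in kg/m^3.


Powder factor = explosive mass / rock volume
= 337 / 1732
= 0.1946 kg/m^3

0.1946 kg/m^3


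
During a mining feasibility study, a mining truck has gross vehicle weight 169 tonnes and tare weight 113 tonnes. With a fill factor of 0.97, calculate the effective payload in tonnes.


Maximum payload = gross - tare
= 169 - 113 = 56 tonnes
Effective payload = max payload * fill factor
= 56 * 0.97
= 54.32 tonnes

54.32 tonnes


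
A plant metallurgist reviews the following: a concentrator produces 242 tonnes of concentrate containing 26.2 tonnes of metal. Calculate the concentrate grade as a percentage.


Grade = (metal in concentrate / concentrate mass) * 100
= (26.2 / 242) * 100
= 0.1082644628 * 100
= 10.8264%

10.8264%


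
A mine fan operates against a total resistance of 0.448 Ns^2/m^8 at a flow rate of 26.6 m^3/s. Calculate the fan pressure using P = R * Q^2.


316.9869 Pa

Compute Q^2:
Q^2 = 26.6^2 = 707.56
Compute pressure:
P = R * Q^2 = 0.448 * 707.56
= 316.9869 Pa


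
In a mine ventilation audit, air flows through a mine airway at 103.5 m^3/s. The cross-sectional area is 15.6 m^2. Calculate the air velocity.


6.6346 m/s

Velocity = flow rate / cross-sectional area
= 103.5 / 15.6
= 6.6346 m/s


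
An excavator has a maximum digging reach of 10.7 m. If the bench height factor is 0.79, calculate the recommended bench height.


Bench height = reach * factor
= 10.7 * 0.79
= 8.453 m

8.453 m


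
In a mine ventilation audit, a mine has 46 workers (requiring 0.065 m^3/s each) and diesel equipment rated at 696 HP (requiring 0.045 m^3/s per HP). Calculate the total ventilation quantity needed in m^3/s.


34.31 m^3/s

Airflow for workers:
Q_people = 46 * 0.065 = 2.99 m^3/s
Airflow for diesel equipment:
Q_diesel = 696 * 0.045 = 31.32 m^3/s
Total ventilation:
Q_total = 2.99 + 31.32
= 34.31 m^3/s


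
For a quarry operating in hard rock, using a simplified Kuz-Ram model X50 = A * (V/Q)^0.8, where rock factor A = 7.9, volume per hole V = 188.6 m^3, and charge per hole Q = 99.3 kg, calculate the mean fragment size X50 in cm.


13.1978 cm

Compute V/Q:
V/Q = 188.6 / 99.3 = 1.899295065
Raise to the power 0.8:
(V/Q)^0.8 = 1.899295065^0.8 = 1.670605673
Multiply by A:
X50 = 7.9 * 1.670605673
= 13.1978 cm


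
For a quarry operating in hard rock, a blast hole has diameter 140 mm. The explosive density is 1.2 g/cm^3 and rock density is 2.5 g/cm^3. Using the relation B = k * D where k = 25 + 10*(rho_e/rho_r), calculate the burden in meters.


First, compute k:
rho_e / rho_r = 1.2 / 2.5 = 0.48
k = 25 + 10 * 0.48 = 29.8
Then, compute burden:
B = k * D / 1000 = 29.8 * 140 / 1000
= 4172 / 1000
= 4.172 m

4.172 m


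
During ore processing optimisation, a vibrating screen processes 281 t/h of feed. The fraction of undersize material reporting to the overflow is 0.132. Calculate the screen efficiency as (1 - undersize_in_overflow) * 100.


Screen efficiency = (1 - fraction of undersize in overflow) * 100
= (1 - 0.132) * 100
= 0.868 * 100
= 86.8%

86.8%


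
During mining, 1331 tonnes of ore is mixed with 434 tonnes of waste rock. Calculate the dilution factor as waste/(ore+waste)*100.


24.5892%

Total material = ore + waste
= 1331 + 434 = 1765 tonnes
Dilution = waste / total * 100
= 434 / 1765 * 100
= 0.2458923513 * 100
= 24.5892%


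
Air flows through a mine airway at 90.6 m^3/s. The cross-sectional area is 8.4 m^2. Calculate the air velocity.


Velocity = flow rate / cross-sectional area
= 90.6 / 8.4
= 10.7857 m/s

10.7857 m/s


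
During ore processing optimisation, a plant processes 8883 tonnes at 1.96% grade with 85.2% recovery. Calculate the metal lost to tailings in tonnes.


Total metal in feed:
= 8883 * 1.96 / 100 = 174.1068 tonnes
Metal recovered:
= 174.1068 * 85.2 / 100 = 148.3389936 tonnes
Metal lost to tailings:
= 174.1068 - 148.3389936
= 25.7678 tonnes

25.7678 tonnes


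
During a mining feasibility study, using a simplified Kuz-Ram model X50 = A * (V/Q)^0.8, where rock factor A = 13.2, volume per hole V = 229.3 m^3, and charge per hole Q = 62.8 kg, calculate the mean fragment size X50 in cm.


37.1988 cm

Compute V/Q:
V/Q = 229.3 / 62.8 = 3.651273885
Raise to the power 0.8:
(V/Q)^0.8 = 3.651273885^0.8 = 2.818094347
Multiply by A:
X50 = 13.2 * 2.818094347
= 37.1988 cm


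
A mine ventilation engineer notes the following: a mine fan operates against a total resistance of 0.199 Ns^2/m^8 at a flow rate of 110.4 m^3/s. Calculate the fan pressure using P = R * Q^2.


Compute Q^2:
Q^2 = 110.4^2 = 12188.16
Compute pressure:
P = R * Q^2 = 0.199 * 12188.16
= 2425.4438 Pa

2425.4438 Pa


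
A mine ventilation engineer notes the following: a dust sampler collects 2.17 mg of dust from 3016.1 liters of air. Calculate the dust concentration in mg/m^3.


Convert liters to m^3: 1 m^3 = 1000 L
Concentration = mass / volume * 1000
= 2.17 / 3016.1 * 1000
= 0.000719472166 * 1000
= 0.7195 mg/m^3

0.7195 mg/m^3


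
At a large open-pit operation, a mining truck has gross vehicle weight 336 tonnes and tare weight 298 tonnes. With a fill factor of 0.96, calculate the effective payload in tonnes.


Maximum payload = gross - tare
= 336 - 298 = 38 tonnes
Effective payload = max payload * fill factor
= 38 * 0.96
= 36.48 tonnes

36.48 tonnes


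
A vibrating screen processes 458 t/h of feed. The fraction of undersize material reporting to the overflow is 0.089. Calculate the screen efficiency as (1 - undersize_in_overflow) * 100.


Screen efficiency = (1 - fraction of undersize in overflow) * 100
= (1 - 0.089) * 100
= 0.911 * 100
= 91.1%

91.1%


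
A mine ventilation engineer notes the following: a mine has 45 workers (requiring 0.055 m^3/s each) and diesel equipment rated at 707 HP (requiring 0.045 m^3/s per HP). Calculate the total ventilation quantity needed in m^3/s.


Airflow for workers:
Q_people = 45 * 0.055 = 2.475 m^3/s
Airflow for diesel equipment:
Q_diesel = 707 * 0.045 = 31.815 m^3/s
Total ventilation:
Q_total = 2.475 + 31.815
= 34.29 m^3/s

34.29 m^3/s


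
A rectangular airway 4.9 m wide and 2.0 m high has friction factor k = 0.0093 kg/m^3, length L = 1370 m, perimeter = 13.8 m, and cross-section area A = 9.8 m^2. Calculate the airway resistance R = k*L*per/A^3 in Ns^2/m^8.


0.1868 Ns^2/m^8

Compute the numerator:
k * L * per = 0.0093 * 1370 * 13.8
= 175.8258
Compute the denominator:
A^3 = 9.8^3 = 941.192
Resistance:
R = 175.8258 / 941.192
= 0.1868 Ns^2/m^8


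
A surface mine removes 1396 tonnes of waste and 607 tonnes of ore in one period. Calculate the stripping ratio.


Stripping ratio = waste tonnage / ore tonnage
= 1396 / 607
= 2.2998

2.2998


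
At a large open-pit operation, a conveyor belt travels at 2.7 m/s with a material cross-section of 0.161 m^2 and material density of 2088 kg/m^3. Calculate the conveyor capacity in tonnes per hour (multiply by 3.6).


Volumetric flow = speed * area
= 2.7 * 0.161 = 0.4347 m^3/s
Mass flow = volumetric * density
= 0.4347 * 2088 = 907.6536 kg/s
Convert to t/h: multiply by 3.6
Capacity = 907.6536 * 3.6
= 3267.553 t/h

3267.553 t/h


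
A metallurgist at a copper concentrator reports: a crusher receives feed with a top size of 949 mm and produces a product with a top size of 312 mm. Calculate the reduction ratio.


3.0417

Reduction ratio = feed size / product size
= 949 / 312
= 3.0417


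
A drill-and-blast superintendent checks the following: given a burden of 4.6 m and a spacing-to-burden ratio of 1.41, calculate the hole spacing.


6.486 m

Spacing = burden * ratio
= 4.6 * 1.41
= 6.486 m


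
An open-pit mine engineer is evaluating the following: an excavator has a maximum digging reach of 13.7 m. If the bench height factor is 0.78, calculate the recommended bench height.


10.686 m

Bench height = reach * factor
= 13.7 * 0.78
= 10.686 m


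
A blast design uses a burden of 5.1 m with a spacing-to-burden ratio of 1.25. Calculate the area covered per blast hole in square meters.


First, find the spacing:
Spacing = burden * ratio = 5.1 * 1.25
= 6.375 m
Then, calculate the area:
Area = burden * spacing = 5.1 * 6.375
= 32.5125 m^2

32.5125 m^2


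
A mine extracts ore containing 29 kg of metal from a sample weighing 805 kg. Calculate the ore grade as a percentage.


3.6025%

Ore grade = (metal mass / ore mass) * 100
= (29 / 805) * 100
= 0.03602484472 * 100
= 3.6025%


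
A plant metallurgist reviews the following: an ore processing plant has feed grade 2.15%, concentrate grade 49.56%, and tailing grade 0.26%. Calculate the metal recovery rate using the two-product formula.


Using the two-product formula:
R = 100 * c * (f - t) / (f * (c - t))
Numerator = 100 * 49.56 * (2.15 - 0.26)
= 100 * 49.56 * 1.89
= 9366.84
Denominator = 2.15 * (49.56 - 0.26)
= 2.15 * 49.3
= 105.995
R = 9366.84 / 105.995
= 88.3706%

88.3706%


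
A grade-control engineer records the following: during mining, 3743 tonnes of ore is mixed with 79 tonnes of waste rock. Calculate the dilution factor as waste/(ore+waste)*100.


2.067%

Total material = ore + waste
= 3743 + 79 = 3822 tonnes
Dilution = waste / total * 100
= 79 / 3822 * 100
= 0.02066980638 * 100
= 2.067%


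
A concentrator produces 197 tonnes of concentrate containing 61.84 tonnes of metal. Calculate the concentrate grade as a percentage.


31.3909%

Grade = (metal in concentrate / concentrate mass) * 100
= (61.84 / 197) * 100
= 0.3139086294 * 100
= 31.3909%


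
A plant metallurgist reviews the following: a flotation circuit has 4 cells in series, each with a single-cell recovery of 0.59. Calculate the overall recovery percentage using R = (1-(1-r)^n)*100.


97.1742%

Complement of single-cell recovery:
1 - r = 1 - 0.59 = 0.41
Raise to power n:
(1 - r)^4 = 0.41^4 = 0.02825761
Overall recovery:
R = (1 - 0.02825761) * 100
= 97.1742%


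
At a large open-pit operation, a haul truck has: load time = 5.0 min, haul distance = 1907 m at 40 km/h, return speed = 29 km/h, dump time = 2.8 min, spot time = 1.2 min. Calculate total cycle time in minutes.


Convert haul speed to m/min: 40 * 1000/60 = 666.6666667 m/min
Haul time = 1907 / 666.6666667 = 2.8605 min
Convert return speed to m/min: 29 * 1000/60 = 483.3333333 m/min
Return time = 1907 / 483.3333333 = 3.945517241 min
Total cycle time:
= 5.0 + 2.8605 + 2.8 + 3.945517241 + 1.2
= 15.806 min

15.806 min


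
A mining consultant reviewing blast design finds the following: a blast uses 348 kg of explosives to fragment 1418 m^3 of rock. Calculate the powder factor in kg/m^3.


0.2454 kg/m^3

Powder factor = explosive mass / rock volume
= 348 / 1418
= 0.2454 kg/m^3


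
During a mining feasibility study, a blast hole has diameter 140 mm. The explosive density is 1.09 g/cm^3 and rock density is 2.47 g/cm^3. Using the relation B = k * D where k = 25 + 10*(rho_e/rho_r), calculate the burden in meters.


4.1178 m

First, compute k:
rho_e / rho_r = 1.09 / 2.47 = 0.4412955466
k = 25 + 10 * 0.4412955466 = 29.41295547
Then, compute burden:
B = k * D / 1000 = 29.41295547 * 140 / 1000
= 4117.813765 / 1000
= 4.1178 m


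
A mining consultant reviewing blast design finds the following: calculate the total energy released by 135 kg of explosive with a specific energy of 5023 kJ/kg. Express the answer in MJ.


678.105 MJ

Energy = mass * specific_energy / 1000
= 135 * 5023 / 1000
= 678105 / 1000
= 678.105 MJ


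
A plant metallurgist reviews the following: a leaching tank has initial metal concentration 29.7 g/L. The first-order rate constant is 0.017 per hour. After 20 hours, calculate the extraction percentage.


28.823%

Compute the exponent:
-k * t = -0.017 * 20 = -0.34
Remaining concentration:
C = 29.7 * exp(-0.34)
= 29.7 * 0.7117703228
= 21.13957859 g/L
Extracted = 29.7 - 21.13957859 = 8.560421414 g/L
Extraction % = 8.560421414 / 29.7 * 100
= 28.823%
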